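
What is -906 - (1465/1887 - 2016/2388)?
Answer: -340189297/375513 ≈ -905.93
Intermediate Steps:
-906 - (1465/1887 - 2016/2388) = -906 - (1465*(1/1887) - 2016*1/2388) = -906 - (1465/1887 - 168/199) = -906 - 1*(-25481/375513) = -906 + 25481/375513 = -340189297/375513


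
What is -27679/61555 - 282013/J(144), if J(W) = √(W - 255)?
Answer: -27679/61555 + 282013*I*√111/111 ≈ -0.44966 + 26768.0*I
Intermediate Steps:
J(W) = √(-255 + W)
-27679/61555 - 282013/J(144) = -27679/61555 - 282013/√(-255 + 144) = -27679*1/61555 - 282013*(-I*√111/111) = -27679/61555 - 282013*(-I*√111/111) = -27679/61555 - (-282013)*I*√111/111 = -27679/61555 + 282013*I*√111/111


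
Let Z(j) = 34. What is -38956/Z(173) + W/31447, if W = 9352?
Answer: -612365682/534599 ≈ -1145.5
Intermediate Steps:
-38956/Z(173) + W/31447 = -38956/34 + 9352/31447 = -38956*1/34 + 9352*(1/31447) = -19478/17 + 9352/31447 = -612365682/534599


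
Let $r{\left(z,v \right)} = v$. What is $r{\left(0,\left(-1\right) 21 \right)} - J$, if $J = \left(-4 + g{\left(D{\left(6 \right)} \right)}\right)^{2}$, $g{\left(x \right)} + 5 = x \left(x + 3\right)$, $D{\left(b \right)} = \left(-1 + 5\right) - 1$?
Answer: $-102$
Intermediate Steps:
$D{\left(b \right)} = 3$ ($D{\left(b \right)} = 4 - 1 = 3$)
$g{\left(x \right)} = -5 + x \left(3 + x\right)$ ($g{\left(x \right)} = -5 + x \left(x + 3\right) = -5 + x \left(3 + x\right)$)
$J = 81$ ($J = \left(-4 + \left(-5 + 3^{2} + 3 \cdot 3\right)\right)^{2} = \left(-4 + \left(-5 + 9 + 9\right)\right)^{2} = \left(-4 + 13\right)^{2} = 9^{2} = 81$)
$r{\left(0,\left(-1\right) 21 \right)} - J = \left(-1\right) 21 - 81 = -21 - 81 = -102$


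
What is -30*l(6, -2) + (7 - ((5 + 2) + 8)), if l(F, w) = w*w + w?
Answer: -68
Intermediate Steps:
l(F, w) = w + w**2 (l(F, w) = w**2 + w = w + w**2)
-30*l(6, -2) + (7 - ((5 + 2) + 8)) = -(-60)*(1 - 2) + (7 - ((5 + 2) + 8)) = -(-60)*(-1) + (7 - (7 + 8)) = -30*2 + (7 - 1*15) = -60 + (7 - 15) = -60 - 8 = -68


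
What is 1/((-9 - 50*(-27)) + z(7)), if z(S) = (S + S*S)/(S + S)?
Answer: 1/1345 ≈ 0.00074349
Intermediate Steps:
z(S) = (S + S²)/(2*S) (z(S) = (S + S²)/((2*S)) = (S + S²)*(1/(2*S)) = (S + S²)/(2*S))
1/((-9 - 50*(-27)) + z(7)) = 1/((-9 - 50*(-27)) + (½ + (½)*7)) = 1/((-9 + 1350) + (½ + 7/2)) = 1/(1341 + 4) = 1/1345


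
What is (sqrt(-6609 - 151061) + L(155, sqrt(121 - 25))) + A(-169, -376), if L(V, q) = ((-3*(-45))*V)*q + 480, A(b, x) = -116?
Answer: 364 + 83700*sqrt(6) + I*sqrt(157670) ≈ 2.0539e+5 + 397.08*I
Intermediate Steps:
L(V, q) = 480 + 135*V*q (L(V, q) = (135*V)*q + 480 = 135*V*q + 480 = 480 + 135*V*q)
(sqrt(-6609 - 151061) + L(155, sqrt(121 - 25))) + A(-169, -376) = (sqrt(-6609 - 151061) + (480 + 135*155*sqrt(121 - 25))) - 116 = (sqrt(-157670) + (480 + 135*155*sqrt(96))) - 116 = (I*sqrt(157670) + (480 + 135*155*(4*sqrt(6)))) - 116 = (I*sqrt(157670) + (480 + 83700*sqrt(6))) - 116 = (480 + 83700*sqrt(6) + I*sqrt(157670)) - 116 = 364 + 83700*sqrt(6) + I*sqrt(157670)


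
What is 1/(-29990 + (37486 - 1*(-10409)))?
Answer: 1/17905 ≈ 5.5850e-5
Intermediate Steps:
1/(-29990 + (37486 - 1*(-10409))) = 1/(-29990 + (37486 + 10409)) = 1/(-29990 + 47895) = 1/17905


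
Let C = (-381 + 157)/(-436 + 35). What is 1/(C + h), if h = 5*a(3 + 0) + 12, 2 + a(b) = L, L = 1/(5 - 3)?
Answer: 802/4057 ≈ 0.19768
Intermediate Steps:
L = 1/2 ≈ 0.50000
a(b) = -3/2 (a(b) = -2 + 1/2 = -3/2)
C = 224/401 (C = -224/(-401) = -224*(-1/401) = 224/401 ≈ 0.55860)
h = 9/2 (h = 5*(-3/2) + 12 = -15/2 + 12 = 9/2 ≈ 4.5000)
1/(C + h) = 1/(224/401 + 9/2) = 1/(4057/802) = 802/4057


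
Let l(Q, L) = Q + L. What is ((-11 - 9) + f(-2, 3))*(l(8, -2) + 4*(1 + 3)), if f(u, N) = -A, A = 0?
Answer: -440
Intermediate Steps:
f(u, N) = 0 (f(u, N) = -1*0 = 0)
l(Q, L) = L + Q
((-11 - 9) + f(-2, 3))*(l(8, -2) + 4*(1 + 3)) = ((-11 - 9) + 0)*((-2 + 8) + 4*(1 + 3)) = (-20 + 0)*(6 + 4*4) = -20*(6 + 16) = -20*22 = -440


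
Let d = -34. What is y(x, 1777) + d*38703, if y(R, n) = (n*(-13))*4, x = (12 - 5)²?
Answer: -1408306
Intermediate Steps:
x = 49 (x = 7² = 49)
y(R, n) = -52*n (y(R, n) = -13*n*4 = -52*n)
y(x, 1777) + d*38703 = -52*1777 - 34*38703 = -92404 - 1315902 = -1408306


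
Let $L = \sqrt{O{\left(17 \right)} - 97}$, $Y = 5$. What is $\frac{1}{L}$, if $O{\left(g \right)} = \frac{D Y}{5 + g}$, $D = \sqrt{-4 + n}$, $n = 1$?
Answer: $\frac{\sqrt{22}}{\sqrt{-2134 + 5 i \sqrt{3}}} \approx 0.00020602 - 0.10153 i$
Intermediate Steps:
$D = i \sqrt{3}$ ($D = \sqrt{-4 + 1} = \sqrt{-3} = i \sqrt{3} \approx 1.732 i$)
$O{\left(g \right)} = \frac{5 i \sqrt{3}}{5 + g}$ ($O{\left(g \right)} = \frac{i \sqrt{3} \cdot 5}{5 + g} = \frac{5 i \sqrt{3}}{5 + g}$)
$L = \sqrt{-97 + \frac{5 i \sqrt{3}}{22}}$ ($L = \sqrt{\frac{5 i \sqrt{3}}{5 + 17} - 97} = \sqrt{\frac{5 i \sqrt{3}}{22} - 97} = \sqrt{-97 + \frac{5 i \sqrt{3}}{22}} \approx 0.01998 + 9.8489 i$)
$\frac{1}{L} = \frac{1}{\frac{1}{22} \sqrt{-46948 + 110 i \sqrt{3}}} = \frac{22}{\sqrt{-46948 + 110 i \sqrt{3}}}$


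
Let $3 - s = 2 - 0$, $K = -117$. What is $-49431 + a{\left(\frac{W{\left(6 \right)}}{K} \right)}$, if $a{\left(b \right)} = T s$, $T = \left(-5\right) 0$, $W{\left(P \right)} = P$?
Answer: $-49431$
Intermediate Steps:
$T = 0$
$s = 1$ ($s = 3 - \left(2 - 0\right) = 3 - \left(2 + 0\right) = 3 - 2 = 1$)
$a{\left(b \right)} = 0$ ($a{\left(b \right)} = 0 \cdot 1 = 0$)
$-49431 + a{\left(\frac{W{\left(6 \right)}}{K} \right)} = -49431 + 0 = -49431$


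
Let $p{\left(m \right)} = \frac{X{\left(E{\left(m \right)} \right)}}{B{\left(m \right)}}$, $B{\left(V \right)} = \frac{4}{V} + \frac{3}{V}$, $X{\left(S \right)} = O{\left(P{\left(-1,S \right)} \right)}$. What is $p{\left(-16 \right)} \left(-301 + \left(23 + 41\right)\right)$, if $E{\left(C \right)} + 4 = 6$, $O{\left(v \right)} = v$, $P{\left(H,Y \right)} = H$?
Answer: $- \frac{3792}{7} \approx -541.71$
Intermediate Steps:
$E{\left(C \right)} = 2$ ($E{\left(C \right)} = -4 + 6 = 2$)
$X{\left(S \right)} = -1$
$B{\left(V \right)} = \frac{7}{V}$
$p{\left(m \right)} = - \frac{m}{7}$ ($p{\left(m \right)} = - \frac{1}{7 \frac{1}{m}} = - \frac{m}{7}$)
$p{\left(-16 \right)} \left(-301 + \left(23 + 41\right)\right) = \left(- \frac{1}{7}\right) \left(-16\right) \left(-301 + \left(23 + 41\right)\right) = \frac{16 \left(-301 + 64\right)}{7} = \frac{16}{7} \left(-237\right) = - \frac{3792}{7}$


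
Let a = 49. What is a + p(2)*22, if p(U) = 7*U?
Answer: 357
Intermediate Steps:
a + p(2)*22 = 49 + (7*2)*22 = 49 + 14*22 = 49 + 308 = 357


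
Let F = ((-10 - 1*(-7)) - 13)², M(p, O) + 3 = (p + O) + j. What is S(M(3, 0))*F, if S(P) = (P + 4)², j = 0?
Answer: 4096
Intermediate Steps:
M(p, O) = -3 + O + p (M(p, O) = -3 + ((p + O) + 0) = -3 + ((O + p) + 0) = -3 + (O + p) = -3 + O + p)
F = 256 (F = ((-10 + 7) - 13)² = (-3 - 13)² = (-16)² = 256)
S(P) = (4 + P)²
S(M(3, 0))*F = (4 + (-3 + 0 + 3))²*256 = (4 + 0)²*256 = 4²*256 = 16*256 = 4096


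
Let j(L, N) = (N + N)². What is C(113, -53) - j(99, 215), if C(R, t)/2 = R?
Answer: -184674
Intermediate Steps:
j(L, N) = 4*N² (j(L, N) = (2*N)² = 4*N²)
C(R, t) = 2*R
C(113, -53) - j(99, 215) = 2*113 - 4*215² = 226 - 4*46225 = 226 - 1*184900 = 226 - 184900 = -184674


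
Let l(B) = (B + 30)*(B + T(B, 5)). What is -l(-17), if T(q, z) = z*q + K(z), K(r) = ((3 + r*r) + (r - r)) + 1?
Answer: 949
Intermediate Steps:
K(r) = 4 + r² (K(r) = ((3 + r²) + 0) + 1 = (3 + r²) + 1 = 4 + r²)
T(q, z) = 4 + z² + q*z (T(q, z) = z*q + (4 + z²) = q*z + (4 + z²) = 4 + z² + q*z)
l(B) = (29 + 6*B)*(30 + B) (l(B) = (B + 30)*(B + (4 + 5² + B*5)) = (30 + B)*(B + (4 + 25 + 5*B)) = (30 + B)*(B + (29 + 5*B)) = (30 + B)*(29 + 6*B) = (29 + 6*B)*(30 + B))
-l(-17) = -(870 + 6*(-17)² + 209*(-17)) = -(870 + 6*289 - 3553) = -(870 + 1734 - 3553) = -1*(-949) = 949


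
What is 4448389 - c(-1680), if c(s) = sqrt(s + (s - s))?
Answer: 4448389 - 4*I*sqrt(105) ≈ 4.4484e+6 - 40.988*I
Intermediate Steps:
c(s) = sqrt(s) (c(s) = sqrt(s + 0) = sqrt(s))
4448389 - c(-1680) = 4448389 - sqrt(-1680) = 4448389 - 4*I*sqrt(105)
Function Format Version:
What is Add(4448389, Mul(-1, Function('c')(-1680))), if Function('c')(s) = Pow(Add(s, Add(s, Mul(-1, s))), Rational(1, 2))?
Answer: Add(4448389, Mul(-4, I, Pow(105, Rational(1, 2)))) ≈ Add(4.4484e+6, Mul(-40.988, I))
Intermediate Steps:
Function('c')(s) = Pow(s, Rational(1, 2)) (Function('c')(s) = Pow(Add(s, 0), Rational(1, 2)) = Pow(s, Rational(1, 2)))
Add(4448389, Mul(-1, Function('c')(-1680))) = Add(4448389, Mul(-1, Pow(-1680, Rational(1, 2)))) = Add(4448389, Mul(-1, Mul(4, I, Pow(105, Rational(1, 2))))) = Add(4448389, Mul(-4, I, Pow(105, Rational(1, 2))))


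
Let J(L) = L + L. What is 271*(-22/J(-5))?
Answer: 2981/5 ≈ 596.20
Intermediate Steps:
J(L) = 2*L
271*(-22/J(-5)) = 271*(-22/(2*(-5))) = 271*(-22/(-10)) = 271*(-22*(-1/10)) = 271*(11/5) = 2981/5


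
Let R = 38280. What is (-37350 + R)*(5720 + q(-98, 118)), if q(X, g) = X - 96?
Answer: 5139180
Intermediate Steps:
q(X, g) = -96 + X
(-37350 + R)*(5720 + q(-98, 118)) = (-37350 + 38280)*(5720 + (-96 - 98)) = 930*(5720 - 194) = 930*5526 = 5139180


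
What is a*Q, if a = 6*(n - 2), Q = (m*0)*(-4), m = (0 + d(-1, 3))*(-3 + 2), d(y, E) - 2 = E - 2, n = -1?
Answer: 0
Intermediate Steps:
d(y, E) = E (d(y, E) = 2 + (E - 2) = 2 + (-2 + E) = E)
m = -3 (m = (0 + 3)*(-3 + 2) = 3*(-1) = -3)
Q = 0 (Q = -3*0*(-4) = 0*(-4) = 0)
a = -18 (a = 6*(-1 - 2) = 6*(-3) = -18)
a*Q = -18*0 = 0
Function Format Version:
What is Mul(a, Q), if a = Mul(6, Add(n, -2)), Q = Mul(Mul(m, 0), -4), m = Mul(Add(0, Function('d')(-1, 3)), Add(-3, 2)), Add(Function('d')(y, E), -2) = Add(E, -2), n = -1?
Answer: 0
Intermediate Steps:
Function('d')(y, E) = E (Function('d')(y, E) = Add(2, Add(E, -2)) = Add(2, Add(-2, E)) = E)
m = -3 (m = Mul(Add(0, 3), Add(-3, 2)) = Mul(3, -1) = -3)
Q = 0 (Q = Mul(Mul(-3, 0), -4) = Mul(0, -4) = 0)
a = -18 (a = Mul(6, Add(-1, -2)) = Mul(6, -3) = -18)
Mul(a, Q) = Mul(-18, 0) = 0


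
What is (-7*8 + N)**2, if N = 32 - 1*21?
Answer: 2025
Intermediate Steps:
N = 11 (N = 32 - 21 = 11)
(-7*8 + N)**2 = (-7*8 + 11)**2 = (-56 + 11)**2 = (-45)**2 = 2025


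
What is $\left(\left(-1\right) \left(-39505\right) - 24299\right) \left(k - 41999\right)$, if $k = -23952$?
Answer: $-1002850906$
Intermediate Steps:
$\left(\left(-1\right) \left(-39505\right) - 24299\right) \left(k - 41999\right) = \left(\left(-1\right) \left(-39505\right) - 24299\right) \left(-23952 - 41999\right) = \left(39505 - 24299\right) \left(-65951\right) = 15206 \left(-65951\right) = -1002850906$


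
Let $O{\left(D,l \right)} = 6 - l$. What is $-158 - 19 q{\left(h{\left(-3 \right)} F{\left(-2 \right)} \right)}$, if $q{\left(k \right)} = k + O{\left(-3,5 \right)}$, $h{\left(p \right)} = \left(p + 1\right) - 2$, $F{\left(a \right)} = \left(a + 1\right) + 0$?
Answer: $-253$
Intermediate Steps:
$F{\left(a \right)} = 1 + a$ ($F{\left(a \right)} = \left(1 + a\right) + 0 = 1 + a$)
$h{\left(p \right)} = -1 + p$ ($h{\left(p \right)} = \left(1 + p\right) - 2 = -1 + p$)
$q{\left(k \right)} = 1 + k$ ($q{\left(k \right)} = k + \left(6 - 5\right) = k + 1 = 1 + k$)
$-158 - 19 q{\left(h{\left(-3 \right)} F{\left(-2 \right)} \right)} = -158 - 19 \left(1 + \left(-1 - 3\right) \left(1 - 2\right)\right) = -158 - 19 \left(1 - -4\right) = -158 - 19 \left(1 + 4\right) = -158 - 95 = -253$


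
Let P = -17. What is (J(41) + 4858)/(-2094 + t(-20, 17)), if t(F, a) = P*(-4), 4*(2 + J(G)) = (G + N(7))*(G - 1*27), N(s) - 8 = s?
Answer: -2526/1013 ≈ -2.4936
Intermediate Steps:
N(s) = 8 + s
J(G) = -2 + (-27 + G)*(15 + G)/4 (J(G) = -2 + ((G + (8 + 7))*(G - 1*27))/4 = -2 + ((G + 15)*(G - 27))/4 = -2 + ((15 + G)*(-27 + G))/4 = -2 + ((-27 + G)*(15 + G))/4 = -2 + (-27 + G)*(15 + G)/4)
t(F, a) = 68 (t(F, a) = -17*(-4) = 68)
(J(41) + 4858)/(-2094 + t(-20, 17)) = ((-413/4 - 3*41 + (¼)*41²) + 4858)/(-2094 + 68) = ((-413/4 - 123 + (¼)*1681) + 4858)/(-2026) = ((-413/4 - 123 + 1681/4) + 4858)*(-1/2026) = (194 + 4858)*(-1/2026) = 5052*(-1/2026) = -2526/1013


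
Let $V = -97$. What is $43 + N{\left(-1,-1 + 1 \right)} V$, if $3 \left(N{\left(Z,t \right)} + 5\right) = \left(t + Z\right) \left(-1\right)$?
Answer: $\frac{1487}{3} \approx 495.67$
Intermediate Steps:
$N{\left(Z,t \right)} = -5 - \frac{Z}{3} - \frac{t}{3}$ ($N{\left(Z,t \right)} = -5 + \frac{\left(t + Z\right) \left(-1\right)}{3} = -5 + \frac{\left(Z + t\right) \left(-1\right)}{3} = -5 + \frac{- Z - t}{3} = -5 - \left(\frac{Z}{3} + \frac{t}{3}\right) = -5 - \frac{Z}{3} - \frac{t}{3}$)
$43 + N{\left(-1,-1 + 1 \right)} V = 43 + \left(-5 - - \frac{1}{3} - \frac{-1 + 1}{3}\right) \left(-97\right) = 43 + \left(-5 + \frac{1}{3} - 0\right) \left(-97\right) = 43 + \left(-5 + \frac{1}{3} + 0\right) \left(-97\right) = 43 - - \frac{1358}{3} = 43 + \frac{1358}{3} = \frac{1487}{3}$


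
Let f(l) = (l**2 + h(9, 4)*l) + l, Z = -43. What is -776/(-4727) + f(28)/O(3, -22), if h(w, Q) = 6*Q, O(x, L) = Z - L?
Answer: -999796/14181 ≈ -70.502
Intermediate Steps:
O(x, L) = -43 - L
f(l) = l**2 + 25*l (f(l) = (l**2 + (6*4)*l) + l = (l**2 + 24*l) + l = l**2 + 25*l)
-776/(-4727) + f(28)/O(3, -22) = -776/(-4727) + (28*(25 + 28))/(-43 - 1*(-22)) = -776*(-1/4727) + (28*53)/(-43 + 22) = 776/4727 + 1484/(-21) = 776/4727 + 1484*(-1/21) = 776/4727 - 212/3 = -999796/14181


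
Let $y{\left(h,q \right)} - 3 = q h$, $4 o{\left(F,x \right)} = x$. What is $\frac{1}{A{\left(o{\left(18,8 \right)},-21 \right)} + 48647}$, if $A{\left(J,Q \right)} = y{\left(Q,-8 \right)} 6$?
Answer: $\frac{1}{49673} \approx 2.0132 \cdot 10^{-5}$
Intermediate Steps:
$o{\left(F,x \right)} = \frac{x}{4}$
$y{\left(h,q \right)} = 3 + h q$ ($y{\left(h,q \right)} = 3 + q h = 3 + h q$)
$A{\left(J,Q \right)} = 18 - 48 Q$ ($A{\left(J,Q \right)} = \left(3 + Q \left(-8\right)\right) 6 = \left(3 - 8 Q\right) 6 = 18 - 48 Q$)
$\frac{1}{A{\left(o{\left(18,8 \right)},-21 \right)} + 48647} = \frac{1}{\left(18 - -1008\right) + 48647} = \frac{1}{\left(18 + 1008\right) + 48647} = \frac{1}{1026 + 48647} = \frac{1}{49673}$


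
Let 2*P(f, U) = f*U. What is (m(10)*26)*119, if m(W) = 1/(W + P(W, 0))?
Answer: 1547/5 ≈ 309.40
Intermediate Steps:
P(f, U) = U*f/2 (P(f, U) = (f*U)/2 = (U*f)/2 = U*f/2)
m(W) = 1/W (m(W) = 1/(W + (½)*0*W) = 1/(W + 0) = 1/W)
(m(10)*26)*119 = (26/10)*119 = ((⅒)*26)*119 = (13/5)*119 = 1547/5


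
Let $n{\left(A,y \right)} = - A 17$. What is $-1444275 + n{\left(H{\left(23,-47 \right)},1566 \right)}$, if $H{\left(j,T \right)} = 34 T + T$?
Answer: $-1416310$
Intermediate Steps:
$H{\left(j,T \right)} = 35 T$
$n{\left(A,y \right)} = - 17 A$
$-1444275 + n{\left(H{\left(23,-47 \right)},1566 \right)} = -1444275 - 17 \cdot 35 \left(-47\right) = -1444275 - -27965 = -1444275 + 27965 = -1416310$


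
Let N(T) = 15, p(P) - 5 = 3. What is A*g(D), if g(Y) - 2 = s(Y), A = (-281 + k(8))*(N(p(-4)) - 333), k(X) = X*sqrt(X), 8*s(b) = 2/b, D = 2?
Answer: 759543/4 - 10812*sqrt(2) ≈ 1.7460e+5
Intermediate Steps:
p(P) = 8 (p(P) = 5 + 3 = 8)
s(b) = 1/(4*b) (s(b) = (2/b)/8 = 1/(4*b))
k(X) = X**(3/2)
A = 89358 - 5088*sqrt(2) (A = (-281 + 8**(3/2))*(15 - 333) = (-281 + 16*sqrt(2))*(-318) = 89358 - 5088*sqrt(2) ≈ 82163.)
g(Y) = 2 + 1/(4*Y)
A*g(D) = (89358 - 5088*sqrt(2))*(2 + (1/4)/2) = (89358 - 5088*sqrt(2))*(2 + (1/4)*(1/2)) = (89358 - 5088*sqrt(2))*(2 + 1/8) = (89358 - 5088*sqrt(2))*(17/8) = 759543/4 - 10812*sqrt(2)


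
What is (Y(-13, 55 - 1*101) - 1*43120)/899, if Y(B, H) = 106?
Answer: -43014/899 ≈ -47.846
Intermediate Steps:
(Y(-13, 55 - 1*101) - 1*43120)/899 = (106 - 1*43120)/899 = (106 - 43120)*(1/899) = -43014*1/899 = -43014/899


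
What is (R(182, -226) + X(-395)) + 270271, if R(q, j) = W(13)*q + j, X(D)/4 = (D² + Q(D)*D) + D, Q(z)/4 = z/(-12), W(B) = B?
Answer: 2060693/3 ≈ 6.8690e+5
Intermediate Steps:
Q(z) = -z/3 (Q(z) = 4*(z/(-12)) = 4*(z*(-1/12)) = 4*(-z/12) = -z/3)
X(D) = 4*D + 8*D²/3 (X(D) = 4*((D² + (-D/3)*D) + D) = 4*((D² - D²/3) + D) = 4*(2*D²/3 + D) = 4*(D + 2*D²/3) = 4*D + 8*D²/3)
R(q, j) = j + 13*q (R(q, j) = 13*q + j = j + 13*q)
(R(182, -226) + X(-395)) + 270271 = ((-226 + 13*182) + (4/3)*(-395)*(3 + 2*(-395))) + 270271 = ((-226 + 2366) + (4/3)*(-395)*(3 - 790)) + 270271 = (2140 + (4/3)*(-395)*(-787)) + 270271 = (2140 + 1243460/3) + 270271 = 1249880/3 + 270271 = 2060693/3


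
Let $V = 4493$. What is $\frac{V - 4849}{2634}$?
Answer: $- \frac{178}{1317} \approx -0.13516$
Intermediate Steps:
$\frac{V - 4849}{2634} = \frac{4493 - 4849}{2634} = \left(4493 - 4849\right) \frac{1}{2634} = \left(-356\right) \frac{1}{2634} = - \frac{178}{1317}$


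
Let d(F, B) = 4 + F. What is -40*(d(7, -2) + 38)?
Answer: -1960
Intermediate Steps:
-40*(d(7, -2) + 38) = -40*((4 + 7) + 38) = -40*(11 + 38) = -40*49 = -1960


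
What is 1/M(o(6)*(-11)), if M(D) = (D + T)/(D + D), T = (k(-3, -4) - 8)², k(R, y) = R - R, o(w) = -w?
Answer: 66/65 ≈ 1.0154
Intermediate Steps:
k(R, y) = 0
T = 64 (T = (0 - 8)² = (-8)² = 64)
M(D) = (64 + D)/(2*D) (M(D) = (D + 64)/(D + D) = (64 + D)/((2*D)) = (64 + D)*(1/(2*D)) = (64 + D)/(2*D))
1/M(o(6)*(-11)) = 1/((64 - 1*6*(-11))/(2*((-1*6*(-11))))) = 1/((64 - 6*(-11))/(2*((-6*(-11))))) = 1/((½)*(64 + 66)/66) = 1/((½)*(1/66)*130) = 1/(65/66) = 66/65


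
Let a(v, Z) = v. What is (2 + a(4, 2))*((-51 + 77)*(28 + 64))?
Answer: 14352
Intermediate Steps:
(2 + a(4, 2))*((-51 + 77)*(28 + 64)) = (2 + 4)*((-51 + 77)*(28 + 64)) = 6*(26*92) = 6*2392 = 14352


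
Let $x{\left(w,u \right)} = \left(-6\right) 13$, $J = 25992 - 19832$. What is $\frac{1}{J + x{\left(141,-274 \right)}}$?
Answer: $\frac{1}{6082} \approx 0.00016442$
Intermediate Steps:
$J = 6160$ ($J = 25992 - 19832 = 6160$)
$x{\left(w,u \right)} = -78$
$\frac{1}{J + x{\left(141,-274 \right)}} = \frac{1}{6160 - 78} = \frac{1}{6082}$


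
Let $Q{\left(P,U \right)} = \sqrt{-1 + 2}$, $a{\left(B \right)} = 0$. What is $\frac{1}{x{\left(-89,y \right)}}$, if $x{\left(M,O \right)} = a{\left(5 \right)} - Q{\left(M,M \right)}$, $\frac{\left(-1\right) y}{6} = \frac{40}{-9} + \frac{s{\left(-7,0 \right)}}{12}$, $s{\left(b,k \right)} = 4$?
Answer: $-1$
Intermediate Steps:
$y = \frac{74}{3}$ ($y = - 6 \left(\frac{40}{-9} + \frac{4}{12}\right) = - 6 \left(40 \left(- \frac{1}{9}\right) + 4 \cdot \frac{1}{12}\right) = - 6 \left(- \frac{40}{9} + \frac{1}{3}\right) = \left(-6\right) \left(- \frac{37}{9}\right) = \frac{74}{3} \approx 24.667$)
$Q{\left(P,U \right)} = 1$ ($Q{\left(P,U \right)} = \sqrt{1} = 1$)
$x{\left(M,O \right)} = -1$ ($x{\left(M,O \right)} = 0 - 1 = -1$)
$\frac{1}{x{\left(-89,y \right)}} = \frac{1}{-1} = -1$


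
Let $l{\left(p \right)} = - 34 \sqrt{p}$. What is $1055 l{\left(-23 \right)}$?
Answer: $- 35870 i \sqrt{23} \approx - 1.7203 \cdot 10^{5} i$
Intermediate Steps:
$1055 l{\left(-23 \right)} = 1055 \left(- 34 \sqrt{-23}\right) = 1055 \left(- 34 i \sqrt{23}\right) = - 35870 i \sqrt{23}$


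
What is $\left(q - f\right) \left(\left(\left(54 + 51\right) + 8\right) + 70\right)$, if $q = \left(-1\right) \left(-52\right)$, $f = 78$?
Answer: $-4758$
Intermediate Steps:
$q = 52$
$\left(q - f\right) \left(\left(\left(54 + 51\right) + 8\right) + 70\right) = \left(52 - 78\right) \left(\left(\left(54 + 51\right) + 8\right) + 70\right) = \left(52 - 78\right) \left(\left(105 + 8\right) + 70\right) = - 26 \left(113 + 70\right) = \left(-26\right) 183 = -4758$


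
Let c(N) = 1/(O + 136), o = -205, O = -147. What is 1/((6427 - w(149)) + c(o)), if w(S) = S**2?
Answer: -11/173515 ≈ -6.3395e-5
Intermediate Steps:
c(N) = -1/11 (c(N) = 1/(-147 + 136) = 1/(-11) = -1/11)
1/((6427 - w(149)) + c(o)) = 1/((6427 - 1*149**2) - 1/11) = 1/((6427 - 1*22201) - 1/11) = 1/((6427 - 22201) - 1/11) = 1/(-15774 - 1/11) = 1/(-173515/11) = -11/173515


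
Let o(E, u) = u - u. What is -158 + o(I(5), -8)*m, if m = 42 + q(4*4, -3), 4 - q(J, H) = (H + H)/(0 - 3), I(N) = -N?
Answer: -158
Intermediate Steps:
q(J, H) = 4 + 2*H/3 (q(J, H) = 4 - (H + H)/(0 - 3) = 4 - 2*H/(-3) = 4 - 2*H*(-1)/3 = 4 - (-2)*H/3 = 4 + 2*H/3)
m = 44 (m = 42 + (4 + (⅔)*(-3)) = 42 + (4 - 2) = 42 + 2 = 44)
o(E, u) = 0
-158 + o(I(5), -8)*m = -158 + 0*44 = -158 + 0 = -158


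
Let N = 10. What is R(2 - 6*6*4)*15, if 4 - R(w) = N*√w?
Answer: 60 - 150*I*√142 ≈ 60.0 - 1787.5*I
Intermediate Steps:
R(w) = 4 - 10*√w
R(2 - 6*6*4)*15 = (4 - 10*√(2 - 6*6*4))*15 = (4 - 10*√(2 - 36*4))*15 = (4 - 10*√(2 - 1*144))*15 = (4 - 10*√(2 - 144))*15 = (4 - 10*I*√142)*15 = 60 - 150*I*√142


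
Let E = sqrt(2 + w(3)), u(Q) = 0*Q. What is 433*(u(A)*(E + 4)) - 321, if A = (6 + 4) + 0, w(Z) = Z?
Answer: -321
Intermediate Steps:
A = 10 (A = 10 + 0 = 10)
u(Q) = 0
E = sqrt(5) (E = sqrt(2 + 3) = sqrt(5) ≈ 2.2361)
433*(u(A)*(E + 4)) - 321 = 433*(0*(sqrt(5) + 4)) - 321 = 433*(0*(4 + sqrt(5))) - 321 = 433*0 - 321 = 0 - 321 = -321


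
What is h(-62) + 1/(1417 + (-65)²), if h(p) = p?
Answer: -349803/5642 ≈ -62.000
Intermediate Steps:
h(-62) + 1/(1417 + (-65)²) = -62 + 1/(1417 + (-65)²) = -62 + 1/(1417 + 4225) = -62 + 1/5642 = -349803/5642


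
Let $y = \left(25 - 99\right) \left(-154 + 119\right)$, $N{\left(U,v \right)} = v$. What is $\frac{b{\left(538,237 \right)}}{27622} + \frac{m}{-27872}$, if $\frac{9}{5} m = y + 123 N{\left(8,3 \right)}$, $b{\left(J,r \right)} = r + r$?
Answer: $- \frac{144882769}{3464461728} \approx -0.04182$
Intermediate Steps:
$b{\left(J,r \right)} = 2 r$
$y = 2590$ ($y = \left(-74\right) \left(-35\right) = 2590$)
$m = \frac{14795}{9}$ ($m = \frac{5 \left(2590 + 123 \cdot 3\right)}{9} = \frac{5 \left(2590 + 369\right)}{9} = \frac{5}{9} \cdot 2959 = \frac{14795}{9} \approx 1643.9$)
$\frac{b{\left(538,237 \right)}}{27622} + \frac{m}{-27872} = \frac{2 \cdot 237}{27622} + \frac{14795}{9 \left(-27872\right)} = 474 \cdot \frac{1}{27622} + \frac{14795}{9} \left(- \frac{1}{27872}\right) = \frac{237}{13811} - \frac{14795}{250848} = - \frac{144882769}{3464461728}$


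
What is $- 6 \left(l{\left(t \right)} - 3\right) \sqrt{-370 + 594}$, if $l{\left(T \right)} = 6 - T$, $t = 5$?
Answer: $48 \sqrt{14} \approx 179.6$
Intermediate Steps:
$- 6 \left(l{\left(t \right)} - 3\right) \sqrt{-370 + 594} = - 6 \left(\left(6 - 5\right) - 3\right) \sqrt{-370 + 594} = - 6 \left(\left(6 - 5\right) - 3\right) \sqrt{224} = - 6 \left(1 - 3\right) 4 \sqrt{14} = \left(-6\right) \left(-2\right) 4 \sqrt{14} = 12 \cdot 4 \sqrt{14} = 48 \sqrt{14}$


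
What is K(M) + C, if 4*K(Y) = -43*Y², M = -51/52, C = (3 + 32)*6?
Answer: 2159517/10816 ≈ 199.66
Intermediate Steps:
C = 210 (C = 35*6 = 210)
M = -51/52 (M = -51*1/52 = -51/52 ≈ -0.98077)
K(Y) = -43*Y²/4 (K(Y) = (-43*Y²)/4 = -43*Y²/4)
K(M) + C = -43*(-51/52)²/4 + 210 = -43/4*2601/2704 + 210 = -111843/10816 + 210 = 2159517/10816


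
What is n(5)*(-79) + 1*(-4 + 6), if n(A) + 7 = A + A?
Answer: -235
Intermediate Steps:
n(A) = -7 + 2*A (n(A) = -7 + (A + A) = -7 + 2*A)
n(5)*(-79) + 1*(-4 + 6) = (-7 + 2*5)*(-79) + 1*(-4 + 6) = (-7 + 10)*(-79) + 1*2 = 3*(-79) + 2 = -237 + 2 = -235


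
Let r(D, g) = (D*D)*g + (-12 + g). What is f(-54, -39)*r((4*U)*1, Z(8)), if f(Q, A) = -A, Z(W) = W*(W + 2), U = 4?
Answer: 801372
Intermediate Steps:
Z(W) = W*(2 + W)
r(D, g) = -12 + g + g*D**2 (r(D, g) = D**2*g + (-12 + g) = g*D**2 + (-12 + g) = -12 + g + g*D**2)
f(-54, -39)*r((4*U)*1, Z(8)) = (-1*(-39))*(-12 + 8*(2 + 8) + (8*(2 + 8))*((4*4)*1)**2) = 39*(-12 + 8*10 + (8*10)*(16*1)**2) = 39*(-12 + 80 + 80*16**2) = 39*(-12 + 80 + 80*256) = 39*(-12 + 80 + 20480) = 39*20548 = 801372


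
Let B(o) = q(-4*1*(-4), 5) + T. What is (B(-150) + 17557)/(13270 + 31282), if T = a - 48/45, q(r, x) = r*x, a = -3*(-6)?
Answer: 264809/668280 ≈ 0.39625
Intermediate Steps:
a = 18
T = 254/15 (T = 18 - 48/45 = 18 - 48*1/45 = 18 - 16/15 = 254/15 ≈ 16.933)
B(o) = 1454/15 (B(o) = (-4*1*(-4))*5 + 254/15 = -4*(-4)*5 + 254/15 = 16*5 + 254/15 = 80 + 254/15 = 1454/15)
(B(-150) + 17557)/(13270 + 31282) = (1454/15 + 17557)/(13270 + 31282) = (264809/15)/44552 = (264809/15)*(1/44552) = 264809/668280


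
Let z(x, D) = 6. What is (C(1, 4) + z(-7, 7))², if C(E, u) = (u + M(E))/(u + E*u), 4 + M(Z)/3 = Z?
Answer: 1849/64 ≈ 28.891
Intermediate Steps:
M(Z) = -12 + 3*Z
C(E, u) = (-12 + u + 3*E)/(u + E*u) (C(E, u) = (u + (-12 + 3*E))/(u + E*u) = (-12 + u + 3*E)/(u + E*u))
(C(1, 4) + z(-7, 7))² = ((-12 + 4 + 3*1)/(4*(1 + 1)) + 6)² = ((¼)*(-12 + 4 + 3)/2 + 6)² = ((¼)*(½)*(-5) + 6)² = (-5/8 + 6)² = (43/8)² = 1849/64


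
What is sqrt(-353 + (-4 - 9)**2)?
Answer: 2*I*sqrt(46) ≈ 13.565*I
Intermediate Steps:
sqrt(-353 + (-4 - 9)**2) = sqrt(-353 + (-13)**2) = sqrt(-353 + 169) = sqrt(-184) = 2*I*sqrt(46)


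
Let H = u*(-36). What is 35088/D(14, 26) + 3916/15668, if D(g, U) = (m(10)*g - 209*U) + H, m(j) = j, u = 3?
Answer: -66075569/10579817 ≈ -6.2454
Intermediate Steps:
H = -108 (H = 3*(-36) = -108)
D(g, U) = -108 - 209*U + 10*g (D(g, U) = (10*g - 209*U) - 108 = (-209*U + 10*g) - 108 = -108 - 209*U + 10*g)
35088/D(14, 26) + 3916/15668 = 35088/(-108 - 209*26 + 10*14) + 3916/15668 = 35088/(-108 - 5434 + 140) + 3916*(1/15668) = 35088/(-5402) + 979/3917 = 35088*(-1/5402) + 979/3917 = -17544/2701 + 979/3917 = -66075569/10579817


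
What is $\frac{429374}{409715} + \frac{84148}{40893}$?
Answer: $\frac{52035088802}{16754475495} \approx 3.1057$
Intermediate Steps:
$\frac{429374}{409715} + \frac{84148}{40893} = \frac{52035088802}{16754475495}$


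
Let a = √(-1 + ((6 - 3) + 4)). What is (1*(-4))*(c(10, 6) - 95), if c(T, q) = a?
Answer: 380 - 4*√6 ≈ 370.20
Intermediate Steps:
a = √6 (a = √(-1 + (3 + 4)) = √(-1 + 7) = √6 ≈ 2.4495)
c(T, q) = √6
(1*(-4))*(c(10, 6) - 95) = (1*(-4))*(√6 - 95) = -4*(-95 + √6) = 380 - 4*√6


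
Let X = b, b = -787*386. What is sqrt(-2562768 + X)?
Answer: 5*I*sqrt(114662) ≈ 1693.1*I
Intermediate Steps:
b = -303782
X = -303782
sqrt(-2562768 + X) = sqrt(-2562768 - 303782) = sqrt(-2866550) = 5*I*sqrt(114662)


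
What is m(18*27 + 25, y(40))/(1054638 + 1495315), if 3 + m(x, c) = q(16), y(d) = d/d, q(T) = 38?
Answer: 5/364279 ≈ 1.3726e-5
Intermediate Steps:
y(d) = 1
m(x, c) = 35 (m(x, c) = -3 + 38 = 35)
m(18*27 + 25, y(40))/(1054638 + 1495315) = 35/(1054638 + 1495315) = 35/2549953 = 35*(1/2549953) = 5/364279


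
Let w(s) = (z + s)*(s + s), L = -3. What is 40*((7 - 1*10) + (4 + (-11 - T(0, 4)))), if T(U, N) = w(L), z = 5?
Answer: 80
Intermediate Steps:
w(s) = 2*s*(5 + s) (w(s) = (5 + s)*(s + s) = (5 + s)*(2*s) = 2*s*(5 + s))
T(U, N) = -12 (T(U, N) = 2*(-3)*(5 - 3) = 2*(-3)*2 = -12)
40*((7 - 1*10) + (4 + (-11 - T(0, 4)))) = 40*((7 - 1*10) + (4 + (-11 - 1*(-12)))) = 40*((7 - 10) + (4 + (-11 + 12))) = 40*(-3 + (4 + 1)) = 40*(-3 + 5) = 40*2 = 80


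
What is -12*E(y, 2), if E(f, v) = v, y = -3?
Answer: -24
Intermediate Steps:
-12*E(y, 2) = -12*2 = -24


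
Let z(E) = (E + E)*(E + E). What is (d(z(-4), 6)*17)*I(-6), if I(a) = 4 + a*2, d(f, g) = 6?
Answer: -816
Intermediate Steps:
z(E) = 4*E² (z(E) = (2*E)*(2*E) = 4*E²)
I(a) = 4 + 2*a
(d(z(-4), 6)*17)*I(-6) = (6*17)*(4 + 2*(-6)) = 102*(4 - 12) = 102*(-8) = -816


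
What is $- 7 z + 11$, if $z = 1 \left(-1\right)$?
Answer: $18$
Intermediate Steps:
$z = -1$
$- 7 z + 11 = \left(-7\right) \left(-1\right) + 11 = 7 + 11 = 18$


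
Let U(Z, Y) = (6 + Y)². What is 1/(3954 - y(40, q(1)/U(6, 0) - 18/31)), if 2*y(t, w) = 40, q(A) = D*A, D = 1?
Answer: 1/3934 ≈ 0.00025419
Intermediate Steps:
q(A) = A (q(A) = 1*A = A)
y(t, w) = 20 (y(t, w) = (½)*40 = 20)
1/(3954 - y(40, q(1)/U(6, 0) - 18/31)) = 1/(3954 - 1*20) = 1/(3954 - 20) = 1/3934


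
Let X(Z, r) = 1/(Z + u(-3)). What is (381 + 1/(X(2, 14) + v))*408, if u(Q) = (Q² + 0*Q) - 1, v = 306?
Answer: 475830408/3061 ≈ 1.5545e+5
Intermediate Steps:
u(Q) = -1 + Q² (u(Q) = (Q² + 0) - 1 = Q² - 1 = -1 + Q²)
X(Z, r) = 1/(8 + Z) (X(Z, r) = 1/(Z + (-1 + (-3)²)) = 1/(Z + (-1 + 9)) = 1/(Z + 8) = 1/(8 + Z))
(381 + 1/(X(2, 14) + v))*408 = (381 + 1/(1/(8 + 2) + 306))*408 = (381 + 1/(1/10 + 306))*408 = (381 + 1/(⅒ + 306))*408 = (381 + 1/(3061/10))*408 = (381 + 10/3061)*408 = (1166251/3061)*408 = 475830408/3061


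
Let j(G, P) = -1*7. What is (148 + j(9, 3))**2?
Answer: 19881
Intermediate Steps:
j(G, P) = -7
(148 + j(9, 3))**2 = (148 - 7)**2 = 141**2 = 19881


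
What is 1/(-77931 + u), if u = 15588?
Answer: -1/62343 ≈ -1.6040e-5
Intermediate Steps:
1/(-77931 + u) = 1/(-77931 + 15588) = 1/(-62343) = -1/62343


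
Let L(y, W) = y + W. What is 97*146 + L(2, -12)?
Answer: 14152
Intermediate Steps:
L(y, W) = W + y
97*146 + L(2, -12) = 97*146 + (-12 + 2) = 14162 - 10 = 14152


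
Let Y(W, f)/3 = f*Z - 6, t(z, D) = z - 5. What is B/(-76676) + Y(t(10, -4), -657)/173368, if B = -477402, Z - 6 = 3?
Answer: 20351173551/3323291192 ≈ 6.1238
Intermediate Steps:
Z = 9 (Z = 6 + 3 = 9)
t(z, D) = -5 + z
Y(W, f) = -18 + 27*f (Y(W, f) = 3*(f*9 - 6) = 3*(9*f - 6) = 3*(-6 + 9*f) = -18 + 27*f)
B/(-76676) + Y(t(10, -4), -657)/173368 = -477402/(-76676) + (-18 + 27*(-657))/173368 = -477402*(-1/76676) + (-18 - 17739)*(1/173368) = 238701/38338 - 17757*1/173368 = 238701/38338 - 17757/173368 = 20351173551/3323291192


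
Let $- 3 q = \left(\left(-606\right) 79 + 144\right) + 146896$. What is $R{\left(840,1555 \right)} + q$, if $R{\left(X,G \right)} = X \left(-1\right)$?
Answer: $- \frac{101686}{3} \approx -33895.0$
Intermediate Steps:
$R{\left(X,G \right)} = - X$
$q = - \frac{99166}{3}$ ($q = - \frac{\left(\left(-606\right) 79 + 144\right) + 146896}{3} = - \frac{\left(-47874 + 144\right) + 146896}{3} = - \frac{-47730 + 146896}{3} = \left(- \frac{1}{3}\right) 99166 = - \frac{99166}{3} \approx -33055.0$)
$R{\left(840,1555 \right)} + q = \left(-1\right) 840 - \frac{99166}{3} = -840 - \frac{99166}{3} = - \frac{101686}{3}$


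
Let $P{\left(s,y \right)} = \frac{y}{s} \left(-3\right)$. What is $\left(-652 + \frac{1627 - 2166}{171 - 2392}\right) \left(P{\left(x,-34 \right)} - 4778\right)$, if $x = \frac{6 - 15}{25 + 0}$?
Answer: $\frac{21979644752}{6663} \approx 3.2988 \cdot 10^{6}$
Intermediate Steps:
$x = - \frac{9}{25} \approx -0.36$
$P{\left(s,y \right)} = - \frac{3 y}{s}$
$\left(-652 + \frac{1627 - 2166}{171 - 2392}\right) \left(P{\left(x,-34 \right)} - 4778\right) = \left(-652 + \frac{1627 - 2166}{171 - 2392}\right) \left(\left(-3\right) \left(-34\right) \frac{1}{- \frac{9}{25}} - 4778\right) = \left(-652 - \frac{539}{-2221}\right) \left(\left(-3\right) \left(-34\right) \left(- \frac{25}{9}\right) - 4778\right) = \left(-652 - - \frac{539}{2221}\right) \left(- \frac{850}{3} - 4778\right) = \left(-652 + \frac{539}{2221}\right) \left(- \frac{15184}{3}\right) = \left(- \frac{1447553}{2221}\right) \left(- \frac{15184}{3}\right) = \frac{21979644752}{6663}$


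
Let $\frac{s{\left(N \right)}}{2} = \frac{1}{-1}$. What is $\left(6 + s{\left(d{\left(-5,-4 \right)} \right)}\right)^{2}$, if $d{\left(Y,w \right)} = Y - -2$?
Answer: $16$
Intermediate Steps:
$d{\left(Y,w \right)} = 2 + Y$ ($d{\left(Y,w \right)} = Y + 2 = 2 + Y$)
$s{\left(N \right)} = -2$ ($s{\left(N \right)} = \frac{2}{-1} = 2 \left(-1\right) = -2$)
$\left(6 + s{\left(d{\left(-5,-4 \right)} \right)}\right)^{2} = \left(6 - 2\right)^{2} = 4^{2} = 16$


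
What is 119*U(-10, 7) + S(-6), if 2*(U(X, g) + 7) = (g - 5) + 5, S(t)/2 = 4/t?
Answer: -2507/6 ≈ -417.83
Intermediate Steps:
S(t) = 8/t (S(t) = 2*(4/t) = 8/t)
U(X, g) = -7 + g/2 (U(X, g) = -7 + ((g - 5) + 5)/2 = -7 + ((-5 + g) + 5)/2 = -7 + g/2)
119*U(-10, 7) + S(-6) = 119*(-7 + (1/2)*7) + 8/(-6) = 119*(-7 + 7/2) + 8*(-1/6) = 119*(-7/2) - 4/3 = -833/2 - 4/3 = -2507/6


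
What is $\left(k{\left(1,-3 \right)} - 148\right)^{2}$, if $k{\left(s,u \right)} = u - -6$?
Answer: $21025$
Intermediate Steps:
$k{\left(s,u \right)} = 6 + u$ ($k{\left(s,u \right)} = u + 6 = 6 + u$)
$\left(k{\left(1,-3 \right)} - 148\right)^{2} = \left(\left(6 - 3\right) - 148\right)^{2} = \left(3 - 148\right)^{2} = \left(-145\right)^{2} = 21025$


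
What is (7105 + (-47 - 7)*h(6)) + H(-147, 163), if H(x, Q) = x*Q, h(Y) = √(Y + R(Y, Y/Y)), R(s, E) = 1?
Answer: -16856 - 54*√7 ≈ -16999.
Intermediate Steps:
h(Y) = √(1 + Y) (h(Y) = √(Y + 1) = √(1 + Y))
H(x, Q) = Q*x
(7105 + (-47 - 7)*h(6)) + H(-147, 163) = (7105 + (-47 - 7)*√(1 + 6)) + 163*(-147) = (7105 - 54*√7) - 23961 = -16856 - 54*√7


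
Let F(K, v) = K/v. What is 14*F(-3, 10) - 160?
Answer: -821/5 ≈ -164.20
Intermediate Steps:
14*F(-3, 10) - 160 = 14*(-3/10) - 160 = -21/5 - 160 = -821/5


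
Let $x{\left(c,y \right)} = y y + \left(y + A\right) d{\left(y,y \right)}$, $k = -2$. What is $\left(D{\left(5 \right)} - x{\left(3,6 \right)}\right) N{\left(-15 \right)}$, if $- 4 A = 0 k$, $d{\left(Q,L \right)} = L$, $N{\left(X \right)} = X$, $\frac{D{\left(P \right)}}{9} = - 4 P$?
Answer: $3780$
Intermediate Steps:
$D{\left(P \right)} = - 36 P$ ($D{\left(P \right)} = 9 \left(- 4 P\right) = - 36 P$)
$A = 0$ ($A = - \frac{0 \left(-2\right)}{4} = \left(- \frac{1}{4}\right) 0 = 0$)
$x{\left(c,y \right)} = 2 y^{2}$ ($x{\left(c,y \right)} = y y + \left(y + 0\right) y = y^{2} + y y = y^{2} + y^{2} = 2 y^{2}$)
$\left(D{\left(5 \right)} - x{\left(3,6 \right)}\right) N{\left(-15 \right)} = \left(\left(-36\right) 5 - 2 \cdot 6^{2}\right) \left(-15\right) = \left(-180 - 2 \cdot 36\right) \left(-15\right) = \left(-180 - 72\right) \left(-15\right) = \left(-252\right) \left(-15\right) = 3780$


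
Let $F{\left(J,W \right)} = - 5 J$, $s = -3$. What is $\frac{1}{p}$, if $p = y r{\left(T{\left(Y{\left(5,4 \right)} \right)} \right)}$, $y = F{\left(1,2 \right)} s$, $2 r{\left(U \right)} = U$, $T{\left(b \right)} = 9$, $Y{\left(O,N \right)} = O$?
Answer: $\frac{2}{135} \approx 0.014815$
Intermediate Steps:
$r{\left(U \right)} = \frac{U}{2}$
$y = 15$ ($y = \left(-5\right) 1 \left(-3\right) = \left(-5\right) \left(-3\right) = 15$)
$p = \frac{135}{2}$ ($p = 15 \cdot \frac{1}{2} \cdot 9 = 15 \cdot \frac{9}{2} = \frac{135}{2} \approx 67.5$)
$\frac{1}{p} = \frac{1}{\frac{135}{2}} = \frac{2}{135}$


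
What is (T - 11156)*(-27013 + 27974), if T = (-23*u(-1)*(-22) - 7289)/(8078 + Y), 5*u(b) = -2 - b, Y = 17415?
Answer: -1366577067851/127465 ≈ -1.0721e+7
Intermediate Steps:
u(b) = -2/5 - b/5 (u(b) = (-2 - b)/5 = -2/5 - b/5)
T = -36951/127465 (T = (-23*(-2/5 - 1/5*(-1))*(-22) - 7289)/(8078 + 17415) = (-23*(-2/5 + 1/5)*(-22) - 7289)/25493 = (-23*(-1/5)*(-22) - 7289)*(1/25493) = ((23/5)*(-22) - 7289)*(1/25493) = (-506/5 - 7289)*(1/25493) = -36951/5*1/25493 = -36951/127465 ≈ -0.28989)
(T - 11156)*(-27013 + 27974) = (-36951/127465 - 11156)*(-27013 + 27974) = -1422036491/127465*961 = -1366577067851/127465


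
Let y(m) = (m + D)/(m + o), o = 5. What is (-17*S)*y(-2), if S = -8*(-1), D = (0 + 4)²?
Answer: -1904/3 ≈ -634.67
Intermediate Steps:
D = 16 (D = 4² = 16)
S = 8
y(m) = (16 + m)/(5 + m) (y(m) = (m + 16)/(m + 5) = (16 + m)/(5 + m))
(-17*S)*y(-2) = (-17*8)*((16 - 2)/(5 - 2)) = -136*14/3 = -1904/3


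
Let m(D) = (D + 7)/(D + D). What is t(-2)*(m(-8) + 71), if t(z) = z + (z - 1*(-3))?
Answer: -1137/16 ≈ -71.063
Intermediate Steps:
t(z) = 3 + 2*z (t(z) = z + (z + 3) = z + (3 + z) = 3 + 2*z)
m(D) = (7 + D)/(2*D) (m(D) = (7 + D)/((2*D)) = (7 + D)*(1/(2*D)) = (7 + D)/(2*D))
t(-2)*(m(-8) + 71) = (3 + 2*(-2))*((½)*(7 - 8)/(-8) + 71) = (3 - 4)*((½)*(-⅛)*(-1) + 71) = -(1/16 + 71) = -1*1137/16 = -1137/16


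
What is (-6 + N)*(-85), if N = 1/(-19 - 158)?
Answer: 90355/177 ≈ 510.48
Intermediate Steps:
N = -1/177 (N = 1/(-177) = -1/177 ≈ -0.0056497)
(-6 + N)*(-85) = (-6 - 1/177)*(-85) = -1063/177*(-85) = 90355/177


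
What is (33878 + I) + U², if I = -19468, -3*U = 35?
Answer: 130915/9 ≈ 14546.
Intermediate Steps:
U = -35/3 (U = -⅓*35 = -35/3 ≈ -11.667)
(33878 + I) + U² = (33878 - 19468) + (-35/3)² = 14410 + 1225/9 = 130915/9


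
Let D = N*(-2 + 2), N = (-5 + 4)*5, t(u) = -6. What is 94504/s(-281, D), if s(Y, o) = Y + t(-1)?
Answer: -94504/287 ≈ -329.28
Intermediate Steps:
N = -5 (N = -1*5 = -5)
D = 0 (D = -5*(-2 + 2) = -5*0 = 0)
s(Y, o) = -6 + Y (s(Y, o) = Y - 6 = -6 + Y)
94504/s(-281, D) = 94504/(-6 - 281) = 94504/(-287) = 94504*(-1/287) = -94504/287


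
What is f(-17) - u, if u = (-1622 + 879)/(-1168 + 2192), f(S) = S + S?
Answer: -34073/1024 ≈ -33.274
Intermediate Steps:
f(S) = 2*S
u = -743/1024 ≈ -0.72559
f(-17) - u = 2*(-17) - 1*(-743/1024) = -34 + 743/1024 = -34073/1024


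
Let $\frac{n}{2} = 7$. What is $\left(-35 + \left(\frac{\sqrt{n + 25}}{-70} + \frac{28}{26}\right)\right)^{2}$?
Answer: $\frac{952963491}{828100} + \frac{63 \sqrt{39}}{65} \approx 1156.8$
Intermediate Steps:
$n = 14$ ($n = 2 \cdot 7 = 14$)
$\left(-35 + \left(\frac{\sqrt{n + 25}}{-70} + \frac{28}{26}\right)\right)^{2} = \left(-35 + \left(\frac{\sqrt{14 + 25}}{-70} + \frac{28}{26}\right)\right)^{2} = \left(-35 + \left(\sqrt{39} \left(- \frac{1}{70}\right) + 28 \cdot \frac{1}{26}\right)\right)^{2} = \left(-35 + \left(- \frac{\sqrt{39}}{70} + \frac{14}{13}\right)\right)^{2} = \left(-35 + \left(\frac{14}{13} - \frac{\sqrt{39}}{70}\right)\right)^{2} = \left(- \frac{441}{13} - \frac{\sqrt{39}}{70}\right)^{2}$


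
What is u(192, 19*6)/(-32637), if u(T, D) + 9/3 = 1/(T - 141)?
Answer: 152/1664487 ≈ 9.1319e-5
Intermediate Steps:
u(T, D) = -3 + 1/(-141 + T) (u(T, D) = -3 + 1/(T - 141) = -3 + 1/(-141 + T))
u(192, 19*6)/(-32637) = ((424 - 3*192)/(-141 + 192))/(-32637) = ((424 - 576)/51)*(-1/32637) = ((1/51)*(-152))*(-1/32637) = -152/51*(-1/32637) = 152/1664487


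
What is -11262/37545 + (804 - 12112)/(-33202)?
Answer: 8439656/207761515 ≈ 0.040622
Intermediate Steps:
-11262/37545 + (804 - 12112)/(-33202) = -11262*1/37545 - 11308*(-1/33202) = -3754/12515 + 5654/16601 = 8439656/207761515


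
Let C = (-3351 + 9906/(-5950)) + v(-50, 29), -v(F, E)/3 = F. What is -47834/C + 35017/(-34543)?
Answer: 2291020942337/164561608452 ≈ 13.922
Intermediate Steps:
v(F, E) = -3*F
C = -9527928/2975 (C = (-3351 + 9906/(-5950)) - 3*(-50) = (-3351 + 9906*(-1/5950)) + 150 = (-3351 - 4953/2975) + 150 = -9974178/2975 + 150 = -9527928/2975 ≈ -3202.7)
-47834/C + 35017/(-34543) = -47834/(-9527928/2975) + 35017/(-34543) = -47834*(-2975/9527928) + 35017*(-1/34543) = 71153075/4763964 - 35017/34543 = 2291020942337/164561608452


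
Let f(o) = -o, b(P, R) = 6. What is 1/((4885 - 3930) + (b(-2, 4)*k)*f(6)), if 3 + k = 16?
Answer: 1/487 ≈ 0.0020534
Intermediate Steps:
k = 13 (k = -3 + 16 = 13)
1/((4885 - 3930) + (b(-2, 4)*k)*f(6)) = 1/((4885 - 3930) + (6*13)*(-1*6)) = 1/(955 + 78*(-6)) = 1/(955 - 468) = 1/487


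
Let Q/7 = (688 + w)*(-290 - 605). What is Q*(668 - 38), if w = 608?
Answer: -5115247200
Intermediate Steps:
Q = -8119440 (Q = 7*((688 + 608)*(-290 - 605)) = 7*(1296*(-895)) = 7*(-1159920) = -8119440)
Q*(668 - 38) = -8119440*(668 - 38) = -8119440*630 = -5115247200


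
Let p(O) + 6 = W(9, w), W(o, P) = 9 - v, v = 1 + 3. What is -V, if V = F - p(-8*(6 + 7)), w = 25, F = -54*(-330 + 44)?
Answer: -15445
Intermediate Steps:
v = 4
F = 15444 (F = -54*(-286) = 15444)
W(o, P) = 5 (W(o, P) = 9 - 1*4 = 9 - 4 = 5)
p(O) = -1 (p(O) = -6 + 5 = -1)
V = 15445 (V = 15444 - 1*(-1) = 15444 + 1 = 15445)
-V = -1*15445 = -15445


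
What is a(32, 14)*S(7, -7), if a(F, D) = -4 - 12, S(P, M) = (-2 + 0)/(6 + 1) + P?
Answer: -752/7 ≈ -107.43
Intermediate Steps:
S(P, M) = -2/7 + P
a(F, D) = -16
a(32, 14)*S(7, -7) = -16*(-2/7 + 7) = -16*47/7 = -752/7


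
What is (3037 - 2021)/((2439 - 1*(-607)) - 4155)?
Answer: -1016/1109 ≈ -0.91614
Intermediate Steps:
(3037 - 2021)/((2439 - 1*(-607)) - 4155) = 1016/((2439 + 607) - 4155) = 1016/(3046 - 4155) = 1016/(-1109) = 1016*(-1/1109) = -1016/1109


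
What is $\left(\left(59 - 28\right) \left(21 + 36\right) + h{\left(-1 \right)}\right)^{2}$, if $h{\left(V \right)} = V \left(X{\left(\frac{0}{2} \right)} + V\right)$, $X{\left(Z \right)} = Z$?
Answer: $3125824$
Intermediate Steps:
$h{\left(V \right)} = V^{2}$ ($h{\left(V \right)} = V \left(\frac{0}{2} + V\right) = V \left(0 \cdot \frac{1}{2} + V\right) = V \left(0 + V\right) = V V = V^{2}$)
$\left(\left(59 - 28\right) \left(21 + 36\right) + h{\left(-1 \right)}\right)^{2} = \left(\left(59 - 28\right) \left(21 + 36\right) + \left(-1\right)^{2}\right)^{2} = \left(31 \cdot 57 + 1\right)^{2} = \left(1767 + 1\right)^{2} = 1768^{2} = 3125824$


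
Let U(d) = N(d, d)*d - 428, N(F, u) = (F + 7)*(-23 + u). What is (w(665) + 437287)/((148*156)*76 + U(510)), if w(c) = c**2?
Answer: 439756/65080775 ≈ 0.0067571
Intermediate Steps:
N(F, u) = (-23 + u)*(7 + F) (N(F, u) = (7 + F)*(-23 + u) = (-23 + u)*(7 + F))
U(d) = -428 + d*(-161 + d**2 - 16*d) (U(d) = (-161 - 23*d + 7*d + d*d)*d - 428 = (-161 - 23*d + 7*d + d**2)*d - 428 = (-161 + d**2 - 16*d)*d - 428 = d*(-161 + d**2 - 16*d) - 428 = -428 + d*(-161 + d**2 - 16*d))
(w(665) + 437287)/((148*156)*76 + U(510)) = (665**2 + 437287)/((148*156)*76 + (-428 + 510*(-161 + 510**2 - 16*510))) = (442225 + 437287)/(23088*76 + (-428 + 510*(-161 + 260100 - 8160))) = 879512/(1754688 + (-428 + 510*251779)) = 879512/(1754688 + (-428 + 128407290)) = 879512/(1754688 + 128406862) = 879512/130161550 = 879512*(1/130161550) = 439756/65080775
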